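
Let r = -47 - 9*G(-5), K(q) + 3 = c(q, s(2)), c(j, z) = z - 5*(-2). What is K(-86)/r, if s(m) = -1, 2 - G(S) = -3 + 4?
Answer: -3/28 ≈ -0.10714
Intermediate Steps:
G(S) = 1 (G(S) = 2 - (-3 + 4) = 2 - 1*1 = 2 - 1 = 1)
c(j, z) = 10 + z (c(j, z) = z + 10 = 10 + z)
K(q) = 6 (K(q) = -3 + (10 - 1) = -3 + 9 = 6)
r = -56 (r = -47 - 9*1 = -47 - 9 = -56)
K(-86)/r = 6/(-56) = 6*(-1/56) = -3/28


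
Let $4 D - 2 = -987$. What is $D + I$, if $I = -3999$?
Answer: $- \frac{16981}{4} \approx -4245.3$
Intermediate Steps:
$D = - \frac{985}{4}$ ($D = \frac{1}{2} + \frac{1}{4} \left(-987\right) = \frac{1}{2} - \frac{987}{4} = - \frac{985}{4} \approx -246.25$)
$D + I = - \frac{985}{4} - 3999 = - \frac{16981}{4}$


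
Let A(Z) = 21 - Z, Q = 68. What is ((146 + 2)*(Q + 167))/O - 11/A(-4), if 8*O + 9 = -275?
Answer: -1739781/1775 ≈ -980.16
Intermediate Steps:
O = -71/2 (O = -9/8 + (⅛)*(-275) = -9/8 - 275/8 = -71/2 ≈ -35.500)
((146 + 2)*(Q + 167))/O - 11/A(-4) = ((146 + 2)*(68 + 167))/(-71/2) - 11/(21 - 1*(-4)) = (148*235)*(-2/71) - 11/(21 + 4) = 34780*(-2/71) - 11/25 = -69560/71 - 11*1/25 = -69560/71 - 11/25 = -1739781/1775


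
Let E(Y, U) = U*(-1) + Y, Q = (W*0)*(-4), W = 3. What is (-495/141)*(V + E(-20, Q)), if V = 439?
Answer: -69135/47 ≈ -1471.0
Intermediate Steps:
Q = 0 (Q = (3*0)*(-4) = 0*(-4) = 0)
E(Y, U) = Y - U (E(Y, U) = -U + Y = Y - U)
(-495/141)*(V + E(-20, Q)) = (-495/141)*(439 + (-20 - 1*0)) = (-495*1/141)*(439 + (-20 + 0)) = -165*(439 - 20)/47 = -165/47*419 = -69135/47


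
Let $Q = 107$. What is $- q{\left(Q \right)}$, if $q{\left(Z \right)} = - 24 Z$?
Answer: $2568$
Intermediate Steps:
$- q{\left(Q \right)} = - \left(-24\right) 107 = \left(-1\right) \left(-2568\right) = 2568$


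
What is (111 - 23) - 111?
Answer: -23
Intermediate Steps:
(111 - 23) - 111 = 88 - 111 = -23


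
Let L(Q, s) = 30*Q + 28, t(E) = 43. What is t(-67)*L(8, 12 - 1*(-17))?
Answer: 11524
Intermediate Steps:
L(Q, s) = 28 + 30*Q
t(-67)*L(8, 12 - 1*(-17)) = 43*(28 + 30*8) = 43*(28 + 240) = 43*268 = 11524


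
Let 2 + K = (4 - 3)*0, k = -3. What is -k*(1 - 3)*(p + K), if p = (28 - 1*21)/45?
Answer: 166/15 ≈ 11.067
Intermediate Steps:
K = -2 (K = -2 + (4 - 3)*0 = -2 + 1*0 = -2 + 0 = -2)
p = 7/45 (p = (28 - 21)*(1/45) = 7*(1/45) = 7/45 ≈ 0.15556)
-k*(1 - 3)*(p + K) = -(-3*(1 - 3))*(7/45 - 2) = -(-3*(-2))*(-83)/45 = -6*(-83)/45 = -1*(-166/15) = 166/15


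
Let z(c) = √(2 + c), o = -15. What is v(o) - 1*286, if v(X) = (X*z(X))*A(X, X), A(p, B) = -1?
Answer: -286 + 15*I*√13 ≈ -286.0 + 54.083*I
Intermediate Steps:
v(X) = -X*√(2 + X) (v(X) = (X*√(2 + X))*(-1) = -X*√(2 + X))
v(o) - 1*286 = -1*(-15)*√(2 - 15) - 1*286 = -1*(-15)*√(-13) - 286 = -1*(-15)*I*√13 - 286 = 15*I*√13 - 286 = -286 + 15*I*√13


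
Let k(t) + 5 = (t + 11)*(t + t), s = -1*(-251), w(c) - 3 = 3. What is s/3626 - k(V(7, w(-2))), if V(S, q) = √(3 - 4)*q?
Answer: 279453/3626 - 132*I ≈ 77.069 - 132.0*I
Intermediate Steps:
w(c) = 6 (w(c) = 3 + 3 = 6)
s = 251
V(S, q) = I*q (V(S, q) = √(-1)*q = I*q)
k(t) = -5 + 2*t*(11 + t) (k(t) = -5 + (t + 11)*(t + t) = -5 + (11 + t)*(2*t) = -5 + 2*t*(11 + t))
s/3626 - k(V(7, w(-2))) = 251/3626 - (-5 + 2*(I*6)² + 22*(I*6)) = 251*(1/3626) - (-5 + 2*(6*I)² + 22*(6*I)) = 251/3626 - (-5 + 2*(-36) + 132*I) = 251/3626 - (-5 - 72 + 132*I) = 251/3626 - (-77 + 132*I) = 251/3626 + (77 - 132*I) = 279453/3626 - 132*I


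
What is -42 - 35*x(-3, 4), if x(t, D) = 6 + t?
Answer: -147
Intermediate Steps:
-42 - 35*x(-3, 4) = -42 - 35*(6 - 3) = -42 - 35*3 = -42 - 105 = -147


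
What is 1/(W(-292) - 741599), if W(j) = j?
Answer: -1/741891 ≈ -1.3479e-6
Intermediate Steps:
1/(W(-292) - 741599) = 1/(-292 - 741599) = 1/(-741891) = -1/741891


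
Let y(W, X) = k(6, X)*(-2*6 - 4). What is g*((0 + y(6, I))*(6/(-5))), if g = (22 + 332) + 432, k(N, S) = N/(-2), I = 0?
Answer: -226368/5 ≈ -45274.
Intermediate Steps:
k(N, S) = -N/2 (k(N, S) = N*(-½) = -N/2)
y(W, X) = 48 (y(W, X) = (-½*6)*(-2*6 - 4) = -3*(-12 - 4) = -3*(-16) = 48)
g = 786 (g = 354 + 432 = 786)
g*((0 + y(6, I))*(6/(-5))) = 786*((0 + 48)*(6/(-5))) = 786*(48*(6*(-⅕))) = 786*(48*(-6/5)) = 786*(-288/5) = -226368/5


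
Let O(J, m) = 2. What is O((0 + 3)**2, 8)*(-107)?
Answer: -214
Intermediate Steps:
O((0 + 3)**2, 8)*(-107) = 2*(-107) = -214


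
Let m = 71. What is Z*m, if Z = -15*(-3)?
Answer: 3195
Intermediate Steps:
Z = 45
Z*m = 45*71 = 3195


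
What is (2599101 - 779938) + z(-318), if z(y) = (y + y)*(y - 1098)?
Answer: 2719739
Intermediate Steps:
z(y) = 2*y*(-1098 + y) (z(y) = (2*y)*(-1098 + y) = 2*y*(-1098 + y))
(2599101 - 779938) + z(-318) = (2599101 - 779938) + 2*(-318)*(-1098 - 318) = 1819163 + 2*(-318)*(-1416) = 1819163 + 900576 = 2719739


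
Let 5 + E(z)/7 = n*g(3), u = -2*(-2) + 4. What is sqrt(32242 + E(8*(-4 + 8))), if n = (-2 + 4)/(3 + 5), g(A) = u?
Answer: sqrt(32221) ≈ 179.50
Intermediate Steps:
u = 8 (u = 4 + 4 = 8)
g(A) = 8
n = 1/4 (n = 2/8 = 2*(1/8) = 1/4 ≈ 0.25000)
E(z) = -21 (E(z) = -35 + 7*((1/4)*8) = -35 + 7*2 = -35 + 14 = -21)
sqrt(32242 + E(8*(-4 + 8))) = sqrt(32242 - 21) = sqrt(32221)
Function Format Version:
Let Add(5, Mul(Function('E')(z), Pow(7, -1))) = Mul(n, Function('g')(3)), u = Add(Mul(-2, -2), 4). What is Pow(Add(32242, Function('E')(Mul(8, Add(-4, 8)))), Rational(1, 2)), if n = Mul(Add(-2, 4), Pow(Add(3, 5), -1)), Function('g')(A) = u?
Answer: Pow(32221, Rational(1, 2)) ≈ 179.50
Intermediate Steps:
u = 8 (u = Add(4, 4) = 8)
Function('g')(A) = 8
n = Rational(1, 4) (n = Mul(2, Pow(8, -1)) = Mul(2, Rational(1, 8)) = Rational(1, 4) ≈ 0.25000)
Function('E')(z) = -21 (Function('E')(z) = Add(-35, Mul(7, Mul(Rational(1, 4), 8))) = Add(-35, Mul(7, 2)) = Add(-35, 14) = -21)
Pow(Add(32242, Function('E')(Mul(8, Add(-4, 8)))), Rational(1, 2)) = Pow(Add(32242, -21), Rational(1, 2)) = Pow(32221, Rational(1, 2))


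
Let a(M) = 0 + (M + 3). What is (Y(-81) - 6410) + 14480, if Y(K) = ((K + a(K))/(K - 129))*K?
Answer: 560607/70 ≈ 8008.7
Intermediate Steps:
a(M) = 3 + M (a(M) = 0 + (3 + M) = 3 + M)
Y(K) = K*(3 + 2*K)/(-129 + K) (Y(K) = ((K + (3 + K))/(K - 129))*K = ((3 + 2*K)/(-129 + K))*K = K*(3 + 2*K)/(-129 + K))
(Y(-81) - 6410) + 14480 = (-81*(3 + 2*(-81))/(-129 - 81) - 6410) + 14480 = (-81*(3 - 162)/(-210) - 6410) + 14480 = (-81*(-1/210)*(-159) - 6410) + 14480 = (-4293/70 - 6410) + 14480 = -452993/70 + 14480 = 560607/70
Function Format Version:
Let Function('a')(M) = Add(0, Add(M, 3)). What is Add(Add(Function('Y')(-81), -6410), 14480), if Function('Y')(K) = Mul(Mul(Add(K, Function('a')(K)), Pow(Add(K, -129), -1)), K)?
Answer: Rational(560607, 70) ≈ 8008.7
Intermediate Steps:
Function('a')(M) = Add(3, M) (Function('a')(M) = Add(0, Add(3, M)) = Add(3, M))
Function('Y')(K) = Mul(K, Pow(Add(-129, K), -1), Add(3, Mul(2, K))) (Function('Y')(K) = Mul(Mul(Add(K, Add(3, K)), Pow(Add(K, -129), -1)), K) = Mul(Mul(Add(3, Mul(2, K)), Pow(Add(-129, K), -1)), K) = Mul(Mul(Pow(Add(-129, K), -1), Add(3, Mul(2, K))), K) = Mul(K, Pow(Add(-129, K), -1), Add(3, Mul(2, K))))
Add(Add(Function('Y')(-81), -6410), 14480) = Add(Add(Mul(-81, Pow(Add(-129, -81), -1), Add(3, Mul(2, -81))), -6410), 14480) = Add(Add(Mul(-81, Pow(-210, -1), Add(3, -162)), -6410), 14480) = Add(Add(Mul(-81, Rational(-1, 210), -159), -6410), 14480) = Add(Add(Rational(-4293, 70), -6410), 14480) = Add(Rational(-452993, 70), 14480) = Rational(560607, 70)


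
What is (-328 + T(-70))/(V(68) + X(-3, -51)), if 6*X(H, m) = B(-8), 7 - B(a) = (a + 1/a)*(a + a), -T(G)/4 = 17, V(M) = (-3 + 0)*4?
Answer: 792/65 ≈ 12.185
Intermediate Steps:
V(M) = -12 (V(M) = -3*4 = -12)
T(G) = -68 (T(G) = -4*17 = -68)
B(a) = 7 - 2*a*(a + 1/a) (B(a) = 7 - (a + 1/a)*(a + a) = 7 - (a + 1/a)*2*a = 7 - 2*a*(a + 1/a))
X(H, m) = -41/2 (X(H, m) = (5 - 2*(-8)²)/6 = (5 - 2*64)/6 = (5 - 128)/6 = (⅙)*(-123) = -41/2)
(-328 + T(-70))/(V(68) + X(-3, -51)) = (-328 - 68)/(-12 - 41/2) = -396/(-65/2) = -396*(-2/65) = 792/65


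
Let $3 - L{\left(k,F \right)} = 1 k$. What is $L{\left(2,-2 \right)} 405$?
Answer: $405$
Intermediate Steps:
$L{\left(k,F \right)} = 3 - k$ ($L{\left(k,F \right)} = 3 - 1 k = 3 - k$)
$L{\left(2,-2 \right)} 405 = \left(3 - 2\right) 405 = 1 \cdot 405 = 405$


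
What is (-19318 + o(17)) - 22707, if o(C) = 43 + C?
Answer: -41965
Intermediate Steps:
(-19318 + o(17)) - 22707 = (-19318 + (43 + 17)) - 22707 = (-19318 + 60) - 22707 = -19258 - 22707 = -41965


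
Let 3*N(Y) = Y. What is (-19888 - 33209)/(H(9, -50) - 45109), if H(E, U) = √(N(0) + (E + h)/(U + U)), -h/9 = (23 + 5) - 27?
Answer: 53097/45109 ≈ 1.1771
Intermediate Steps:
h = -9 (h = -9*((23 + 5) - 27) = -9*(28 - 27) = -9*1 = -9)
N(Y) = Y/3
H(E, U) = √2*√((-9 + E)/U)/2 (H(E, U) = √((⅓)*0 + (E - 9)/(U + U)) = √(0 + (-9 + E)/((2*U))) = √(0 + (-9 + E)*(1/(2*U))) = √(0 + (-9 + E)/(2*U)) = √((-9 + E)/(2*U)) = √2*√((-9 + E)/U)/2)
(-19888 - 33209)/(H(9, -50) - 45109) = (-19888 - 33209)/(√2*√((-9 + 9)/(-50))/2 - 45109) = -53097/(√2*√(-1/50*0)/2 - 45109) = -53097/(√2*√0/2 - 45109) = -53097/((½)*√2*0 - 45109) = -53097/(0 - 45109) = -53097/(-45109) = -53097*(-1/45109) = 53097/45109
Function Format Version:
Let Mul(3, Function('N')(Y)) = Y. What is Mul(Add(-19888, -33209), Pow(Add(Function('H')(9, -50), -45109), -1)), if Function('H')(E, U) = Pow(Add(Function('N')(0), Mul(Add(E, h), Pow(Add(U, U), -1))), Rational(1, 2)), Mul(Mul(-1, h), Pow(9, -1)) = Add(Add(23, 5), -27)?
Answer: Rational(53097, 45109) ≈ 1.1771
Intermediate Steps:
h = -9 (h = Mul(-9, Add(Add(23, 5), -27)) = Mul(-9, Add(28, -27)) = Mul(-9, 1) = -9)
Function('N')(Y) = Mul(Rational(1, 3), Y)
Function('H')(E, U) = Mul(Rational(1, 2), Pow(2, Rational(1, 2)), Pow(Mul(Pow(U, -1), Add(-9, E)), Rational(1, 2))) (Function('H')(E, U) = Pow(Add(Mul(Rational(1, 3), 0), Mul(Add(E, -9), Pow(Add(U, U), -1))), Rational(1, 2)) = Pow(Add(0, Mul(Add(-9, E), Pow(Mul(2, U), -1))), Rational(1, 2)) = Pow(Add(0, Mul(Add(-9, E), Mul(Rational(1, 2), Pow(U, -1)))), Rational(1, 2)) = Pow(Add(0, Mul(Rational(1, 2), Pow(U, -1), Add(-9, E))), Rational(1, 2)) = Pow(Mul(Rational(1, 2), Pow(U, -1), Add(-9, E)), Rational(1, 2)) = Mul(Rational(1, 2), Pow(2, Rational(1, 2)), Pow(Mul(Pow(U, -1), Add(-9, E)), Rational(1, 2))))
Mul(Add(-19888, -33209), Pow(Add(Function('H')(9, -50), -45109), -1)) = Mul(Add(-19888, -33209), Pow(Add(Mul(Rational(1, 2), Pow(2, Rational(1, 2)), Pow(Mul(Pow(-50, -1), Add(-9, 9)), Rational(1, 2))), -45109), -1)) = Mul(-53097, Pow(Add(Mul(Rational(1, 2), Pow(2, Rational(1, 2)), Pow(Mul(Rational(-1, 50), 0), Rational(1, 2))), -45109), -1)) = Mul(-53097, Pow(Add(Mul(Rational(1, 2), Pow(2, Rational(1, 2)), Pow(0, Rational(1, 2))), -45109), -1)) = Mul(-53097, Pow(Add(Mul(Rational(1, 2), Pow(2, Rational(1, 2)), 0), -45109), -1)) = Mul(-53097, Pow(Add(0, -45109), -1)) = Mul(-53097, Pow(-45109, -1)) = Mul(-53097, Rational(-1, 45109)) = Rational(53097, 45109)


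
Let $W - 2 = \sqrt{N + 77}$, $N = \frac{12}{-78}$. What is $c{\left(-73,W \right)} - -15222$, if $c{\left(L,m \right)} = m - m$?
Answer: $15222$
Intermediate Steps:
$N = - \frac{2}{13}$ ($N = 12 \left(- \frac{1}{78}\right) = - \frac{2}{13} \approx -0.15385$)
$W = 2 + \frac{3 \sqrt{1443}}{13}$ ($W = 2 + \sqrt{- \frac{2}{13} + 77} = 2 + \sqrt{\frac{999}{13}} = 2 + \frac{3 \sqrt{1443}}{13} \approx 10.766$)
$c{\left(L,m \right)} = 0$
$c{\left(-73,W \right)} - -15222 = 0 - -15222 = 0 + 15222 = 15222$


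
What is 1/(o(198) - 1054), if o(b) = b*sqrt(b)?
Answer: 527/3325738 + 297*sqrt(22)/3325738 ≈ 0.00057733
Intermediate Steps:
o(b) = b**(3/2)
1/(o(198) - 1054) = 1/(198**(3/2) - 1054) = 1/(594*sqrt(22) - 1054) = 1/(-1054 + 594*sqrt(22))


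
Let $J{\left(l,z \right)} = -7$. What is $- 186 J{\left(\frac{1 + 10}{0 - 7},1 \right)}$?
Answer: $1302$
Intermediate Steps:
$- 186 J{\left(\frac{1 + 10}{0 - 7},1 \right)} = \left(-186\right) \left(-7\right) = 1302$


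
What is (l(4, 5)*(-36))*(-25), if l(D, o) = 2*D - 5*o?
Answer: -15300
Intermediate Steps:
l(D, o) = -5*o + 2*D
(l(4, 5)*(-36))*(-25) = ((-5*5 + 2*4)*(-36))*(-25) = ((-25 + 8)*(-36))*(-25) = -17*(-36)*(-25) = 612*(-25) = -15300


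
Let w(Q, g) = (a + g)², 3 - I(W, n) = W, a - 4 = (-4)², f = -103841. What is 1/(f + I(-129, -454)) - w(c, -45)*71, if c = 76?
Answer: -4602086876/103709 ≈ -44375.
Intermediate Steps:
a = 20 (a = 4 + (-4)² = 4 + 16 = 20)
I(W, n) = 3 - W
w(Q, g) = (20 + g)²
1/(f + I(-129, -454)) - w(c, -45)*71 = 1/(-103841 + (3 - 1*(-129))) - (20 - 45)²*71 = 1/(-103841 + (3 + 129)) - (-25)²*71 = 1/(-103841 + 132) - 625*71 = 1/(-103709) - 1*44375 = -1/103709 - 44375 = -4602086876/103709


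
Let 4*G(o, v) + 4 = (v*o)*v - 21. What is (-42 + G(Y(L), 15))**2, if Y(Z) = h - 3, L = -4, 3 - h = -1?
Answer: 64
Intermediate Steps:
h = 4 (h = 3 - 1*(-1) = 3 + 1 = 4)
Y(Z) = 1 (Y(Z) = 4 - 3 = 1)
G(o, v) = -25/4 + o*v**2/4 (G(o, v) = -1 + ((v*o)*v - 21)/4 = -1 + ((o*v)*v - 21)/4 = -1 + (o*v**2 - 21)/4 = -1 + (-21 + o*v**2)/4 = -1 + (-21/4 + o*v**2/4) = -25/4 + o*v**2/4)
(-42 + G(Y(L), 15))**2 = (-42 + (-25/4 + (1/4)*1*15**2))**2 = (-42 + (-25/4 + (1/4)*1*225))**2 = (-42 + (-25/4 + 225/4))**2 = (-42 + 50)**2 = 8**2 = 64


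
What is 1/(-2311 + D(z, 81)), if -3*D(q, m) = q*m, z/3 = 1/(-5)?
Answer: -5/11474 ≈ -0.00043577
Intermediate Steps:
z = -⅗ (z = 3/(-5) = 3*(-⅕) = -⅗ ≈ -0.60000)
D(q, m) = -m*q/3 (D(q, m) = -q*m/3 = -m*q/3)
1/(-2311 + D(z, 81)) = 1/(-2311 - ⅓*81*(-⅗)) = 1/(-2311 + 81/5) = 1/(-11474/5) = -5/11474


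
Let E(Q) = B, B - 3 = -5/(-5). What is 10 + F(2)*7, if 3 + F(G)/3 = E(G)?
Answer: 31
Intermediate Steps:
B = 4 (B = 3 - 5/(-5) = 3 - 5*(-1/5) = 3 + 1 = 4)
E(Q) = 4
F(G) = 3 (F(G) = -9 + 3*4 = -9 + 12 = 3)
10 + F(2)*7 = 10 + 3*7 = 10 + 21 = 31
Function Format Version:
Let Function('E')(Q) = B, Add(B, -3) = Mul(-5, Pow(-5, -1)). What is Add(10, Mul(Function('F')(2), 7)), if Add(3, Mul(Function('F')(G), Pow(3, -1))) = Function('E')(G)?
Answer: 31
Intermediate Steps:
B = 4 (B = Add(3, Mul(-5, Pow(-5, -1))) = Add(3, Mul(-5, Rational(-1, 5))) = Add(3, 1) = 4)
Function('E')(Q) = 4
Function('F')(G) = 3 (Function('F')(G) = Add(-9, Mul(3, 4)) = Add(-9, 12) = 3)
Add(10, Mul(Function('F')(2), 7)) = Add(10, Mul(3, 7)) = Add(10, 21) = 31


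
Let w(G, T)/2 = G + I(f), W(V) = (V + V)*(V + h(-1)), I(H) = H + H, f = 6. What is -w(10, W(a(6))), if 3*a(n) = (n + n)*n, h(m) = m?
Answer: -44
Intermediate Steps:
I(H) = 2*H
a(n) = 2*n²/3 (a(n) = ((n + n)*n)/3 = ((2*n)*n)/3 = (2*n²)/3 = 2*n²/3)
W(V) = 2*V*(-1 + V) (W(V) = (V + V)*(V - 1) = (2*V)*(-1 + V) = 2*V*(-1 + V))
w(G, T) = 24 + 2*G (w(G, T) = 2*(G + 2*6) = 2*(G + 12) = 2*(12 + G) = 24 + 2*G)
-w(10, W(a(6))) = -(24 + 2*10) = -(24 + 20) = -1*44 = -44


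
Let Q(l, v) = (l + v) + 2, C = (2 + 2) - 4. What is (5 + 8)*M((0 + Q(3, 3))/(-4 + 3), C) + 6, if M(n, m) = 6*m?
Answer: 6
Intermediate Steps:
C = 0 (C = 4 - 4 = 0)
Q(l, v) = 2 + l + v
(5 + 8)*M((0 + Q(3, 3))/(-4 + 3), C) + 6 = (5 + 8)*(6*0) + 6 = 13*0 + 6 = 0 + 6 = 6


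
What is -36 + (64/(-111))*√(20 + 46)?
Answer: -36 - 64*√66/111 ≈ -40.684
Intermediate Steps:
-36 + (64/(-111))*√(20 + 46) = -36 + (64*(-1/111))*√66 = -36 - 64*√66/111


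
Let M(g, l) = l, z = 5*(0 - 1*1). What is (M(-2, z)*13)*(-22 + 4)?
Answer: 1170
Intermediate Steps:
z = -5 (z = 5*(0 - 1) = 5*(-1) = -5)
(M(-2, z)*13)*(-22 + 4) = (-5*13)*(-22 + 4) = -65*(-18) = 1170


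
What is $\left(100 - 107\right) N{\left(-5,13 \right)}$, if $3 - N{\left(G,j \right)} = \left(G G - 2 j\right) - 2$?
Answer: $-42$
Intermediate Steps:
$N{\left(G,j \right)} = 5 - G^{2} + 2 j$ ($N{\left(G,j \right)} = 3 - \left(\left(G G - 2 j\right) - 2\right) = 3 - \left(\left(G^{2} - 2 j\right) - 2\right) = 3 - \left(-2 + G^{2} - 2 j\right) = 3 + \left(2 - G^{2} + 2 j\right) = 5 - G^{2} + 2 j$)
$\left(100 - 107\right) N{\left(-5,13 \right)} = \left(100 - 107\right) \left(5 - \left(-5\right)^{2} + 2 \cdot 13\right) = - 7 \left(5 - 25 + 26\right) = \left(-7\right) 6 = -42$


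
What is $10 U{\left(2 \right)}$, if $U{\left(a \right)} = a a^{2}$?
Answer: $80$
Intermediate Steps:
$U{\left(a \right)} = a^{3}$
$10 U{\left(2 \right)} = 10 \cdot 2^{3} = 10 \cdot 8 = 80$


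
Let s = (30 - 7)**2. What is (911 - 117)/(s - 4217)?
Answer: -397/1844 ≈ -0.21529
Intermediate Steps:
s = 529 (s = 23**2 = 529)
(911 - 117)/(s - 4217) = (911 - 117)/(529 - 4217) = 794/(-3688) = 794*(-1/3688) = -397/1844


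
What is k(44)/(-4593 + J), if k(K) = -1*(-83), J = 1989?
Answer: -83/2604 ≈ -0.031874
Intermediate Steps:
k(K) = 83
k(44)/(-4593 + J) = 83/(-4593 + 1989) = 83/(-2604) = 83*(-1/2604) = -83/2604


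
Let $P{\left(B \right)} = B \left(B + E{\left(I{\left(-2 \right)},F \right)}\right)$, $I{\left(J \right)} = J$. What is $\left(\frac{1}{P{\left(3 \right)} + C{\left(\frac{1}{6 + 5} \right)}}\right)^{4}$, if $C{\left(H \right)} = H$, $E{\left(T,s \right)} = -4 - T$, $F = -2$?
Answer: $\frac{14641}{1336336} \approx 0.010956$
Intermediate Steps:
$P{\left(B \right)} = B \left(-2 + B\right)$ ($P{\left(B \right)} = B \left(B - 2\right) = B \left(-2 + B\right)$)
$\left(\frac{1}{P{\left(3 \right)} + C{\left(\frac{1}{6 + 5} \right)}}\right)^{4} = \left(\frac{1}{3 \left(-2 + 3\right) + \frac{1}{6 + 5}}\right)^{4} = \left(\frac{1}{3 \cdot 1 + \frac{1}{11}}\right)^{4} = \left(\frac{1}{3 + \frac{1}{11}}\right)^{4} = \left(\frac{1}{\frac{34}{11}}\right)^{4} = \left(\frac{11}{34}\right)^{4} = \frac{14641}{1336336}$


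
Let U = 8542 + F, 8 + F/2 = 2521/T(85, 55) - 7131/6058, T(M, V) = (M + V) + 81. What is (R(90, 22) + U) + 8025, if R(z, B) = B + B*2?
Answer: 65900980/3961 ≈ 16637.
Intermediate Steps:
R(z, B) = 3*B (R(z, B) = B + 2*B = 3*B)
T(M, V) = 81 + M + V
F = 17667/3961 (F = -16 + 2*(2521/(81 + 85 + 55) - 7131/6058) = -16 + 2*(2521/221 - 7131*1/6058) = -16 + 2*(2521*(1/221) - 7131/6058) = -16 + 2*(2521/221 - 7131/6058) = -16 + 2*(81043/7922) = -16 + 81043/3961 = 17667/3961 ≈ 4.4602)
U = 33852529/3961 (U = 8542 + 17667/3961 = 33852529/3961 ≈ 8546.5)
(R(90, 22) + U) + 8025 = (3*22 + 33852529/3961) + 8025 = (66 + 33852529/3961) + 8025 = 34113955/3961 + 8025 = 65900980/3961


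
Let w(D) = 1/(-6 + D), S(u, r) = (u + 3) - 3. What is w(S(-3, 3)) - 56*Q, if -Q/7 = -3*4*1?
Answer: -42337/9 ≈ -4704.1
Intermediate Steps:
Q = 84 (Q = -7*(-3*4) = -(-84) = -7*(-12) = 84)
S(u, r) = u (S(u, r) = (3 + u) - 3 = u)
w(S(-3, 3)) - 56*Q = 1/(-6 - 3) - 56*84 = 1/(-9) - 4704 = -⅑ - 4704 = -42337/9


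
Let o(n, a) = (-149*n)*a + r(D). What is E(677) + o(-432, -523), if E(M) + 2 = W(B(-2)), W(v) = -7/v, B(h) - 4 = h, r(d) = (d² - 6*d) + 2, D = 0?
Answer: -67328935/2 ≈ -3.3664e+7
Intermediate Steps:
r(d) = 2 + d² - 6*d
B(h) = 4 + h
E(M) = -11/2 (E(M) = -2 - 7/(4 - 2) = -2 - 7/2 = -11/2)
o(n, a) = 2 - 149*a*n (o(n, a) = (-149*n)*a + (2 + 0² - 6*0) = -149*a*n + (2 + 0 + 0) = -149*a*n + 2 = 2 - 149*a*n)
E(677) + o(-432, -523) = -11/2 + (2 - 149*(-523)*(-432)) = -11/2 + (2 - 33664464) = -11/2 - 33664462 = -67328935/2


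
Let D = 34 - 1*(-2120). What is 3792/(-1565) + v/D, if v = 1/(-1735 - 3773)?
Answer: -44989169309/18567523080 ≈ -2.4230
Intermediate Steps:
D = 2154 (D = 34 + 2120 = 2154)
v = -1/5508 (v = 1/(-5508) = -1/5508 ≈ -0.00018155)
3792/(-1565) + v/D = 3792/(-1565) - 1/5508/2154 = 3792*(-1/1565) - 1/5508*1/2154 = -3792/1565 - 1/11864232 = -44989169309/18567523080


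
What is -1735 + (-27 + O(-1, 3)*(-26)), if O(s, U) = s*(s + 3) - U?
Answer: -1632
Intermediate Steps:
O(s, U) = -U + s*(3 + s) (O(s, U) = s*(3 + s) - U = -U + s*(3 + s))
-1735 + (-27 + O(-1, 3)*(-26)) = -1735 + (-27 + ((-1)² - 1*3 + 3*(-1))*(-26)) = -1735 + (-27 + (1 - 3 - 3)*(-26)) = -1735 + (-27 - 5*(-26)) = -1735 + (-27 + 130) = -1735 + 103 = -1632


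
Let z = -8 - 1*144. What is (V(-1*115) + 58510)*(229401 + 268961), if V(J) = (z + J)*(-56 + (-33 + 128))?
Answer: 23969717114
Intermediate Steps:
z = -152 (z = -8 - 144 = -152)
V(J) = -5928 + 39*J (V(J) = (-152 + J)*(-56 + (-33 + 128)) = (-152 + J)*(-56 + 95) = (-152 + J)*39 = -5928 + 39*J)
(V(-1*115) + 58510)*(229401 + 268961) = ((-5928 + 39*(-1*115)) + 58510)*(229401 + 268961) = ((-5928 + 39*(-115)) + 58510)*498362 = ((-5928 - 4485) + 58510)*498362 = (-10413 + 58510)*498362 = 48097*498362 = 23969717114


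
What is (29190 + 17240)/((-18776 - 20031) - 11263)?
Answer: -4643/5007 ≈ -0.92730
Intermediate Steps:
(29190 + 17240)/((-18776 - 20031) - 11263) = 46430/(-38807 - 11263) = 46430/(-50070) = 46430*(-1/50070) = -4643/5007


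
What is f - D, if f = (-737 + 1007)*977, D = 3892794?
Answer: -3629004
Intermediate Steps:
f = 263790 (f = 270*977 = 263790)
f - D = 263790 - 1*3892794 = 263790 - 3892794 = -3629004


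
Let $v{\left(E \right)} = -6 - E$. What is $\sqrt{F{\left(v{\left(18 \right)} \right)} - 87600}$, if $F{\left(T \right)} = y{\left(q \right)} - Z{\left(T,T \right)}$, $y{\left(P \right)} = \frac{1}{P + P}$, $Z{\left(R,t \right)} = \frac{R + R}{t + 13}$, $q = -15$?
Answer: $\frac{i \sqrt{9540118830}}{330} \approx 295.98 i$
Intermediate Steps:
$Z{\left(R,t \right)} = \frac{2 R}{13 + t}$
$y{\left(P \right)} = \frac{1}{2 P}$
$F{\left(T \right)} = - \frac{1}{30} - \frac{2 T}{13 + T}$ ($F{\left(T \right)} = \frac{1}{2 \left(-15\right)} - \frac{2 T}{13 + T} = \frac{1}{2} \left(- \frac{1}{15}\right) - \frac{2 T}{13 + T} = - \frac{1}{30} - \frac{2 T}{13 + T}$)
$\sqrt{F{\left(v{\left(18 \right)} \right)} - 87600} = \sqrt{\frac{-13 - 61 \left(-6 - 18\right)}{30 \left(13 - 24\right)} - 87600} = \sqrt{\frac{-13 - -1464}{30 \left(13 - 24\right)} - 87600} = \sqrt{\frac{-13 + 1464}{30 \left(-11\right)} - 87600} = \sqrt{\frac{1}{30} \left(- \frac{1}{11}\right) 1451 - 87600} = \sqrt{- \frac{1451}{330} - 87600} = \sqrt{- \frac{28909451}{330}} = \frac{i \sqrt{9540118830}}{330}$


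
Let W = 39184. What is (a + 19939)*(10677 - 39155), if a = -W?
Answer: 548059110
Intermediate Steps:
a = -39184 (a = -1*39184 = -39184)
(a + 19939)*(10677 - 39155) = (-39184 + 19939)*(10677 - 39155) = -19245*(-28478) = 548059110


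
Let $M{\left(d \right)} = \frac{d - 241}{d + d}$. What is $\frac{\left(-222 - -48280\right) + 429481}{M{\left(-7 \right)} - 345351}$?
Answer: $- \frac{3342773}{2417333} \approx -1.3828$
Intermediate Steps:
$M{\left(d \right)} = \frac{-241 + d}{2 d}$
$\frac{\left(-222 - -48280\right) + 429481}{M{\left(-7 \right)} - 345351} = \frac{\left(-222 - -48280\right) + 429481}{\frac{-241 - 7}{2 \left(-7\right)} - 345351} = \frac{\left(-222 + 48280\right) + 429481}{\frac{1}{2} \left(- \frac{1}{7}\right) \left(-248\right) - 345351} = \frac{48058 + 429481}{\frac{124}{7} - 345351} = \frac{477539}{- \frac{2417333}{7}} = 477539 \left(- \frac{7}{2417333}\right) = - \frac{3342773}{2417333}$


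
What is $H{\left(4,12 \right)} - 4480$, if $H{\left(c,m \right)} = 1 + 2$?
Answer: $-4477$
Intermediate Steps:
$H{\left(c,m \right)} = 3$
$H{\left(4,12 \right)} - 4480 = 3 - 4480 = -4477$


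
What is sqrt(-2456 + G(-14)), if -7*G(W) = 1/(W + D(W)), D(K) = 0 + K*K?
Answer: I*sqrt(81352570)/182 ≈ 49.558*I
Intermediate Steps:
D(K) = K**2 (D(K) = 0 + K**2 = K**2)
G(W) = -1/(7*(W + W**2))
sqrt(-2456 + G(-14)) = sqrt(-2456 - 1/7/(-14*(1 - 14))) = sqrt(-2456 - 1/7*(-1/14)/(-13)) = sqrt(-2456 - 1/7*(-1/14)*(-1/13)) = sqrt(-2456 - 1/1274) = sqrt(-3128945/1274) = I*sqrt(81352570)/182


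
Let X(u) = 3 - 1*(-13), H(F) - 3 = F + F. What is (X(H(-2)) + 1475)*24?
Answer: 35784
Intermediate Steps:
H(F) = 3 + 2*F (H(F) = 3 + (F + F) = 3 + 2*F)
X(u) = 16 (X(u) = 3 + 13 = 16)
(X(H(-2)) + 1475)*24 = (16 + 1475)*24 = 1491*24 = 35784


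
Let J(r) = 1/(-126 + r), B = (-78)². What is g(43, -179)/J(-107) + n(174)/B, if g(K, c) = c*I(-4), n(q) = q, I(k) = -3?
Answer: -126872665/1014 ≈ -1.2512e+5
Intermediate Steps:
B = 6084
g(K, c) = -3*c (g(K, c) = c*(-3) = -3*c)
g(43, -179)/J(-107) + n(174)/B = (-3*(-179))/(1/(-126 - 107)) + 174/6084 = 537/(1/(-233)) + 174*(1/6084) = 537/(-1/233) + 29/1014 = 537*(-233) + 29/1014 = -125121 + 29/1014 = -126872665/1014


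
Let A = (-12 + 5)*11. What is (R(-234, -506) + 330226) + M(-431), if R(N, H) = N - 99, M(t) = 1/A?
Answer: 25401760/77 ≈ 3.2989e+5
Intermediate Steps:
A = -77 (A = -7*11 = -77)
M(t) = -1/77 (M(t) = 1/(-77) = -1/77)
R(N, H) = -99 + N
(R(-234, -506) + 330226) + M(-431) = ((-99 - 234) + 330226) - 1/77 = (-333 + 330226) - 1/77 = 329893 - 1/77 = 25401760/77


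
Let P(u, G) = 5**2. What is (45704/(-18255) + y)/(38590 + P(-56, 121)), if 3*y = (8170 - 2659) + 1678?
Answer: 43699361/704916825 ≈ 0.061992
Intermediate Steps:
P(u, G) = 25
y = 7189/3 (y = ((8170 - 2659) + 1678)/3 = (5511 + 1678)/3 = (1/3)*7189 = 7189/3 ≈ 2396.3)
(45704/(-18255) + y)/(38590 + P(-56, 121)) = (45704/(-18255) + 7189/3)/(38590 + 25) = (45704*(-1/18255) + 7189/3)/38615 = (-45704/18255 + 7189/3)*(1/38615) = (43699361/18255)*(1/38615) = 43699361/704916825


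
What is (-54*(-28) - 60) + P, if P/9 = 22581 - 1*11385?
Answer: 102216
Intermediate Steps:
P = 100764 (P = 9*(22581 - 1*11385) = 9*(22581 - 11385) = 9*11196 = 100764)
(-54*(-28) - 60) + P = (-54*(-28) - 60) + 100764 = (1512 - 60) + 100764 = 1452 + 100764 = 102216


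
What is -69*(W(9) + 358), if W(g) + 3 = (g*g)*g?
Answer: -74796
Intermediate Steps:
W(g) = -3 + g³ (W(g) = -3 + (g*g)*g = -3 + g²*g = -3 + g³)
-69*(W(9) + 358) = -69*((-3 + 9³) + 358) = -69*((-3 + 729) + 358) = -69*(726 + 358) = -69*1084 = -74796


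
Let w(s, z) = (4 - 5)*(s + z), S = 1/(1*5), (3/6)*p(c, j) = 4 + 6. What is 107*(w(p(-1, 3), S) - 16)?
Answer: -19367/5 ≈ -3873.4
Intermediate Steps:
p(c, j) = 20 (p(c, j) = 2*(4 + 6) = 2*10 = 20)
S = ⅕ (S = 1/5 = ⅕ ≈ 0.20000)
w(s, z) = -s - z (w(s, z) = -(s + z) = -s - z)
107*(w(p(-1, 3), S) - 16) = 107*((-1*20 - 1*⅕) - 16) = 107*((-20 - ⅕) - 16) = 107*(-101/5 - 16) = 107*(-181/5) = -19367/5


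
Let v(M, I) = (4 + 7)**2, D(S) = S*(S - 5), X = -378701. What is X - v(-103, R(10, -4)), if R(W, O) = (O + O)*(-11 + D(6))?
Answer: -378822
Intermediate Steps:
D(S) = S*(-5 + S)
R(W, O) = -10*O (R(W, O) = (O + O)*(-11 + 6*(-5 + 6)) = (2*O)*(-11 + 6*1) = (2*O)*(-11 + 6) = (2*O)*(-5) = -10*O)
v(M, I) = 121 (v(M, I) = 11**2 = 121)
X - v(-103, R(10, -4)) = -378701 - 1*121 = -378701 - 121 = -378822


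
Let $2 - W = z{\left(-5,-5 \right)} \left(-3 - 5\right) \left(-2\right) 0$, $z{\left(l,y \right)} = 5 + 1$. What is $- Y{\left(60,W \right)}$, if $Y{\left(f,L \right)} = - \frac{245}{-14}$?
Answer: $- \frac{35}{2} \approx -17.5$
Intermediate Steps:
$z{\left(l,y \right)} = 6$
$W = 2$ ($W = 2 - 6 \left(-3 - 5\right) \left(-2\right) 0 = 2 - 6 \left(-8\right) \left(-2\right) 0 = 2 - \left(-48\right) \left(-2\right) 0 = 2 - 96 \cdot 0 = 2 - 0 = 2 + 0 = 2$)
$Y{\left(f,L \right)} = \frac{35}{2}$ ($Y{\left(f,L \right)} = \left(-245\right) \left(- \frac{1}{14}\right) = \frac{35}{2}$)
$- Y{\left(60,W \right)} = \left(-1\right) \frac{35}{2} = - \frac{35}{2}$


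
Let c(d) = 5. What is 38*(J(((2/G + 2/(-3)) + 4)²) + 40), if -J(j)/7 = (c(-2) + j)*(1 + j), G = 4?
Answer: -52292845/648 ≈ -80699.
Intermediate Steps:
J(j) = -7*(1 + j)*(5 + j) (J(j) = -7*(5 + j)*(1 + j) = -7*(1 + j)*(5 + j))
38*(J(((2/G + 2/(-3)) + 4)²) + 40) = 38*((-35 - 42*((2/4 + 2/(-3)) + 4)² - 7*((2/4 + 2/(-3)) + 4)⁴) + 40) = 38*((-35 - 42*((2*(¼) + 2*(-⅓)) + 4)² - 7*((2*(¼) + 2*(-⅓)) + 4)⁴) + 40) = 38*((-35 - 42*((½ - ⅔) + 4)² - 7*((½ - ⅔) + 4)⁴) + 40) = 38*((-35 - 42*(-⅙ + 4)² - 7*(-⅙ + 4)⁴) + 40) = 38*((-35 - 42*(23/6)² - 7*((23/6)²)²) + 40) = 38*((-35 - 42*529/36 - 7*(529/36)²) + 40) = 38*((-35 - 3703/6 - 7*279841/1296) + 40) = 38*((-35 - 3703/6 - 1958887/1296) + 40) = 38*(-2804095/1296 + 40) = 38*(-2752255/1296) = -52292845/648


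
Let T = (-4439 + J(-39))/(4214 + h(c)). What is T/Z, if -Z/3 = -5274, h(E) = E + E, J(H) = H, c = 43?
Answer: -2239/34017300 ≈ -6.5819e-5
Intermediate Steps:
h(E) = 2*E
Z = 15822 (Z = -3*(-5274) = 15822)
T = -2239/2150 (T = (-4439 - 39)/(4214 + 2*43) = -4478/(4214 + 86) = -4478/4300 = -4478*1/4300 = -2239/2150 ≈ -1.0414)
T/Z = -2239/2150/15822 = -2239/2150*1/15822 = -2239/34017300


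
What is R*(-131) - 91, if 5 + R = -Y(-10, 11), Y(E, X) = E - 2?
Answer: -1008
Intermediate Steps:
Y(E, X) = -2 + E
R = 7 (R = -5 - (-2 - 10) = -5 - 1*(-12) = -5 + 12 = 7)
R*(-131) - 91 = 7*(-131) - 91 = -917 - 91 = -1008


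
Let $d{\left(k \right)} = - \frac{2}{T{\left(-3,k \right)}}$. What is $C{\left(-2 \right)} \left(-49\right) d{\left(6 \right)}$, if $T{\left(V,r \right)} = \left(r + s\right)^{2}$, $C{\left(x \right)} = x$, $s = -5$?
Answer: $-196$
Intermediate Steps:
$T{\left(V,r \right)} = \left(-5 + r\right)^{2}$ ($T{\left(V,r \right)} = \left(r - 5\right)^{2} = \left(-5 + r\right)^{2}$)
$d{\left(k \right)} = - \frac{2}{\left(-5 + k\right)^{2}}$
$C{\left(-2 \right)} \left(-49\right) d{\left(6 \right)} = \left(-2\right) \left(-49\right) \left(- \frac{2}{\left(-5 + 6\right)^{2}}\right) = 98 \left(- 2 \cdot 1^{-2}\right) = 98 \left(\left(-2\right) 1\right) = 98 \left(-2\right) = -196$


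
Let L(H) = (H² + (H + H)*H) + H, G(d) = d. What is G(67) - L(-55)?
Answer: -8953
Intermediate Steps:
L(H) = H + 3*H² (L(H) = (H² + (2*H)*H) + H = (H² + 2*H²) + H = 3*H² + H = H + 3*H²)
G(67) - L(-55) = 67 - (-55)*(1 + 3*(-55)) = 67 - (-55)*(1 - 165) = 67 - (-55)*(-164) = 67 - 1*9020 = 67 - 9020 = -8953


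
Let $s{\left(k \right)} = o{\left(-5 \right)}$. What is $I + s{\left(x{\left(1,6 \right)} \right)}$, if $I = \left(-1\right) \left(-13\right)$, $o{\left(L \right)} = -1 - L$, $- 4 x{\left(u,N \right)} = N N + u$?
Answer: $17$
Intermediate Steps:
$x{\left(u,N \right)} = - \frac{u}{4} - \frac{N^{2}}{4}$ ($x{\left(u,N \right)} = - \frac{N N + u}{4} = - \frac{N^{2} + u}{4} = - \frac{u + N^{2}}{4} = - \frac{u}{4} - \frac{N^{2}}{4}$)
$s{\left(k \right)} = 4$ ($s{\left(k \right)} = -1 - -5 = -1 + 5 = 4$)
$I = 13$
$I + s{\left(x{\left(1,6 \right)} \right)} = 13 + 4 = 17$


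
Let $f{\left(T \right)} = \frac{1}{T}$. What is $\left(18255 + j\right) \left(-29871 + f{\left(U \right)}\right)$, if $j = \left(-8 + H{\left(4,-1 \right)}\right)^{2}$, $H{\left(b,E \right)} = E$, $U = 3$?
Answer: $-547708544$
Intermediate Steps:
$j = 81$ ($j = \left(-8 - 1\right)^{2} = \left(-9\right)^{2} = 81$)
$\left(18255 + j\right) \left(-29871 + f{\left(U \right)}\right) = \left(18255 + 81\right) \left(-29871 + \frac{1}{3}\right) = 18336 \left(-29871 + \frac{1}{3}\right) = 18336 \left(- \frac{89612}{3}\right) = -547708544$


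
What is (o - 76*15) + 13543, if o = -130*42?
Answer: 6943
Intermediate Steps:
o = -5460
(o - 76*15) + 13543 = (-5460 - 76*15) + 13543 = (-5460 - 1140) + 13543 = -6600 + 13543 = 6943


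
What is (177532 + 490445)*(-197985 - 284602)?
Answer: -322357016499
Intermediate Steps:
(177532 + 490445)*(-197985 - 284602) = 667977*(-482587) = -322357016499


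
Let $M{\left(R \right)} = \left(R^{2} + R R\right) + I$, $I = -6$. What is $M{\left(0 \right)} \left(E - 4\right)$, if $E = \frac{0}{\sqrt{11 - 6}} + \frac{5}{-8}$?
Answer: $\frac{111}{4} \approx 27.75$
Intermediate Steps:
$M{\left(R \right)} = -6 + 2 R^{2}$ ($M{\left(R \right)} = \left(R^{2} + R R\right) - 6 = \left(R^{2} + R^{2}\right) - 6 = 2 R^{2} - 6 = -6 + 2 R^{2}$)
$E = - \frac{5}{8}$ ($E = \frac{0}{\sqrt{5}} + 5 \left(- \frac{1}{8}\right) = 0 \frac{\sqrt{5}}{5} - \frac{5}{8} = 0 - \frac{5}{8} = - \frac{5}{8} \approx -0.625$)
$M{\left(0 \right)} \left(E - 4\right) = \left(-6 + 2 \cdot 0^{2}\right) \left(- \frac{5}{8} - 4\right) = \left(-6 + 2 \cdot 0\right) \left(- \frac{37}{8}\right) = \left(-6 + 0\right) \left(- \frac{37}{8}\right) = \left(-6\right) \left(- \frac{37}{8}\right) = \frac{111}{4}$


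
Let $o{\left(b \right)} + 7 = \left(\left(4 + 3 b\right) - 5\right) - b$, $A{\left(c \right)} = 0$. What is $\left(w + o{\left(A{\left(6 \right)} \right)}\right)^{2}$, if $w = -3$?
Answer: $121$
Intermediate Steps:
$o{\left(b \right)} = -8 + 2 b$ ($o{\left(b \right)} = -7 + \left(\left(\left(4 + 3 b\right) - 5\right) - b\right) = -7 + \left(\left(-1 + 3 b\right) - b\right) = -7 + \left(-1 + 2 b\right) = -8 + 2 b$)
$\left(w + o{\left(A{\left(6 \right)} \right)}\right)^{2} = \left(-3 + \left(-8 + 2 \cdot 0\right)\right)^{2} = \left(-3 + \left(-8 + 0\right)\right)^{2} = \left(-3 - 8\right)^{2} = \left(-11\right)^{2} = 121$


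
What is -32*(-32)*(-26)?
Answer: -26624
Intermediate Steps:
-32*(-32)*(-26) = 1024*(-26) = -26624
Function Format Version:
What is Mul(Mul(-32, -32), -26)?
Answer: -26624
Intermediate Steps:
Mul(Mul(-32, -32), -26) = Mul(1024, -26) = -26624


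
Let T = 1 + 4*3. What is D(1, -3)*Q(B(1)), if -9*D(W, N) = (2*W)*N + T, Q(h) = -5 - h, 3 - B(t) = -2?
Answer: 70/9 ≈ 7.7778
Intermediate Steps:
B(t) = 5 (B(t) = 3 - 1*(-2) = 3 + 2 = 5)
T = 13 (T = 1 + 12 = 13)
D(W, N) = -13/9 - 2*N*W/9 (D(W, N) = -((2*W)*N + 13)/9 = -(2*N*W + 13)/9 = -(13 + 2*N*W)/9 = -13/9 - 2*N*W/9)
D(1, -3)*Q(B(1)) = (-13/9 - 2/9*(-3)*1)*(-5 - 1*5) = (-13/9 + 2/3)*(-5 - 5) = -7/9*(-10) = 70/9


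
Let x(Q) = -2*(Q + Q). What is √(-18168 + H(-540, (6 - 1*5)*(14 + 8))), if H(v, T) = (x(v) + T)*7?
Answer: I*√2894 ≈ 53.796*I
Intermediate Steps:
x(Q) = -4*Q
H(v, T) = -28*v + 7*T (H(v, T) = (-4*v + T)*7 = (T - 4*v)*7 = -28*v + 7*T)
√(-18168 + H(-540, (6 - 1*5)*(14 + 8))) = √(-18168 + (-28*(-540) + 7*((6 - 1*5)*(14 + 8)))) = √(-18168 + (15120 + 7*((6 - 5)*22))) = √(-18168 + (15120 + 7*(1*22))) = √(-18168 + (15120 + 7*22)) = √(-18168 + (15120 + 154)) = √(-18168 + 15274) = √(-2894) = I*√2894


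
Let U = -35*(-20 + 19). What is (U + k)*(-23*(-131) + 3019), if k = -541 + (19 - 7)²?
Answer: -2183584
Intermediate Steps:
U = 35 (U = -35*(-1) = 35)
k = -397 (k = -541 + 12² = -541 + 144 = -397)
(U + k)*(-23*(-131) + 3019) = (35 - 397)*(-23*(-131) + 3019) = -362*(3013 + 3019) = -362*6032 = -2183584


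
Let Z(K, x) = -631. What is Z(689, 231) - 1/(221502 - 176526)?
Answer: -28379857/44976 ≈ -631.00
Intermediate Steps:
Z(689, 231) - 1/(221502 - 176526) = -631 - 1/(221502 - 176526) = -631 - 1/44976 = -28379857/44976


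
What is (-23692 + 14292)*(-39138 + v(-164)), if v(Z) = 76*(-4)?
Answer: 370754800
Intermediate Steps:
v(Z) = -304
(-23692 + 14292)*(-39138 + v(-164)) = (-23692 + 14292)*(-39138 - 304) = -9400*(-39442) = 370754800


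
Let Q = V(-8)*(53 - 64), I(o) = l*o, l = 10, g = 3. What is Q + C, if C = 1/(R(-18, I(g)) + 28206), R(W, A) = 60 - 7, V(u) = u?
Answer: 2486793/28259 ≈ 88.000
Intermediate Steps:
I(o) = 10*o
R(W, A) = 53
Q = 88 (Q = -8*(53 - 64) = -8*(-11) = 88)
C = 1/28259 (C = 1/(53 + 28206) = 1/28259 ≈ 3.5387e-5)
Q + C = 88 + 1/28259 = 2486793/28259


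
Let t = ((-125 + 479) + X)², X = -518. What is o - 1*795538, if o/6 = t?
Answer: -634162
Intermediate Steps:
t = 26896 (t = ((-125 + 479) - 518)² = (354 - 518)² = (-164)² = 26896)
o = 161376 (o = 6*26896 = 161376)
o - 1*795538 = 161376 - 1*795538 = 161376 - 795538 = -634162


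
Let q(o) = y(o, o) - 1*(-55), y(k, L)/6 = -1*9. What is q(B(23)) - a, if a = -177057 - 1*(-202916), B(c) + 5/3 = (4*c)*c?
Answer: -25858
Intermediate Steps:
B(c) = -5/3 + 4*c**2 (B(c) = -5/3 + (4*c)*c = -5/3 + 4*c**2)
y(k, L) = -54 (y(k, L) = 6*(-1*9) = 6*(-9) = -54)
q(o) = 1 (q(o) = -54 - 1*(-55) = -54 + 55 = 1)
a = 25859 (a = -177057 + 202916 = 25859)
q(B(23)) - a = 1 - 1*25859 = 1 - 25859 = -25858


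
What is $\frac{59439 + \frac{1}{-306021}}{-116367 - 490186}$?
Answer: $- \frac{18189582218}{185617955613} \approx -0.097995$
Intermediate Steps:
$\frac{59439 + \frac{1}{-306021}}{-116367 - 490186} = \frac{59439 - \frac{1}{306021}}{-606553} = \frac{18189582218}{306021} \left(- \frac{1}{606553}\right) = - \frac{18189582218}{185617955613}$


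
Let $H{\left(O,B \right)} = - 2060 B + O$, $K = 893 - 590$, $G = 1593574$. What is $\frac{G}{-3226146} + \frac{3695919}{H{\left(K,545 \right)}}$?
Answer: $- \frac{6856098487526}{1810508295981} \approx -3.7868$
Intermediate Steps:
$K = 303$ ($K = 893 - 590 = 303$)
$H{\left(O,B \right)} = O - 2060 B$
$\frac{G}{-3226146} + \frac{3695919}{H{\left(K,545 \right)}} = \frac{1593574}{-3226146} + \frac{3695919}{303 - 1122700} = 1593574 \left(- \frac{1}{3226146}\right) + \frac{3695919}{303 - 1122700} = - \frac{796787}{1613073} + \frac{3695919}{-1122397} = - \frac{796787}{1613073} + 3695919 \left(- \frac{1}{1122397}\right) = - \frac{796787}{1613073} - \frac{3695919}{1122397} = - \frac{6856098487526}{1810508295981}$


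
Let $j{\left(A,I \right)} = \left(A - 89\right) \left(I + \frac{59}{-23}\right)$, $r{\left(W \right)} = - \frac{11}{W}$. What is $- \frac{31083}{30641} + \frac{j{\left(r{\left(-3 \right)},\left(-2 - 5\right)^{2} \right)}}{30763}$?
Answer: $- \frac{1906557211}{1667692993} \approx -1.1432$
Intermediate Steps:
$j{\left(A,I \right)} = \left(-89 + A\right) \left(- \frac{59}{23} + I\right)$ ($j{\left(A,I \right)} = \left(-89 + A\right) \left(I + 59 \left(- \frac{1}{23}\right)\right) = \left(-89 + A\right) \left(I - \frac{59}{23}\right) = \left(-89 + A\right) \left(- \frac{59}{23} + I\right)$)
$- \frac{31083}{30641} + \frac{j{\left(r{\left(-3 \right)},\left(-2 - 5\right)^{2} \right)}}{30763} = - \frac{31083}{30641} + \frac{\frac{5251}{23} - 89 \left(-2 - 5\right)^{2} - \frac{59 \left(- \frac{11}{-3}\right)}{23} + - \frac{11}{-3} \left(-2 - 5\right)^{2}}{30763} = \left(-31083\right) \frac{1}{30641} + \left(\frac{5251}{23} - 89 \left(-7\right)^{2} - \frac{59 \left(\left(-11\right) \left(- \frac{1}{3}\right)\right)}{23} + \left(-11\right) \left(- \frac{1}{3}\right) \left(-7\right)^{2}\right) \frac{1}{30763} = - \frac{2391}{2357} + \left(\frac{5251}{23} - 4361 - \frac{649}{69} + \frac{11}{3} \cdot 49\right) \frac{1}{30763} = - \frac{2391}{2357} + \left(\frac{5251}{23} - 4361 - \frac{649}{69} + \frac{539}{3}\right) \frac{1}{30763} = - \frac{2391}{2357} - \frac{91136}{707549} = - \frac{1906557211}{1667692993}$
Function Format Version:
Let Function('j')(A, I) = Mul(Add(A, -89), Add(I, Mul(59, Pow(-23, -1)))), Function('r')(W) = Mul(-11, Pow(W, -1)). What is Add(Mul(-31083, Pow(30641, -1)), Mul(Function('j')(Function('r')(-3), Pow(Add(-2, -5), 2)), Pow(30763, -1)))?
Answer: Rational(-1906557211, 1667692993) ≈ -1.1432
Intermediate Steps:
Function('j')(A, I) = Mul(Add(-89, A), Add(Rational(-59, 23), I)) (Function('j')(A, I) = Mul(Add(-89, A), Add(I, Mul(59, Rational(-1, 23)))) = Mul(Add(-89, A), Add(I, Rational(-59, 23))) = Mul(Add(-89, A), Add(Rational(-59, 23), I)))
Add(Mul(-31083, Pow(30641, -1)), Mul(Function('j')(Function('r')(-3), Pow(Add(-2, -5), 2)), Pow(30763, -1))) = Add(Mul(-31083, Pow(30641, -1)), Mul(Add(Rational(5251, 23), Mul(-89, Pow(Add(-2, -5), 2)), Mul(Rational(-59, 23), Mul(-11, Pow(-3, -1))), Mul(Mul(-11, Pow(-3, -1)), Pow(Add(-2, -5), 2))), Pow(30763, -1))) = Add(Mul(-31083, Rational(1, 30641)), Mul(Add(Rational(5251, 23), Mul(-89, Pow(-7, 2)), Mul(Rational(-59, 23), Mul(-11, Rational(-1, 3))), Mul(Mul(-11, Rational(-1, 3)), Pow(-7, 2))), Rational(1, 30763))) = Add(Rational(-2391, 2357), Mul(Add(Rational(5251, 23), Mul(-89, 49), Mul(Rational(-59, 23), Rational(11, 3)), Mul(Rational(11, 3), 49)), Rational(1, 30763))) = Add(Rational(-2391, 2357), Mul(Add(Rational(5251, 23), -4361, Rational(-649, 69), Rational(539, 3)), Rational(1, 30763))) = Add(Rational(-2391, 2357), Mul(Rational(-91136, 23), Rational(1, 30763))) = Add(Rational(-2391, 2357), Rational(-91136, 707549)) = Rational(-1906557211, 1667692993)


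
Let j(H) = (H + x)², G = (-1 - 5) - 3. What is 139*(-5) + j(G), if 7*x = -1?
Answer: -29959/49 ≈ -611.41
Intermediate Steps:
x = -⅐ (x = (⅐)*(-1) = -⅐ ≈ -0.14286)
G = -9 (G = -6 - 3 = -9)
j(H) = (-⅐ + H)² (j(H) = (H - ⅐)² = (-⅐ + H)²)
139*(-5) + j(G) = 139*(-5) + (-1 + 7*(-9))²/49 = -695 + (-1 - 63)²/49 = -695 + (1/49)*(-64)² = -695 + (1/49)*4096 = -695 + 4096/49 = -29959/49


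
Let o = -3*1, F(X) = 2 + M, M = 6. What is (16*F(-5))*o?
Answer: -384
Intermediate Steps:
F(X) = 8 (F(X) = 2 + 6 = 8)
o = -3
(16*F(-5))*o = (16*8)*(-3) = 128*(-3) = -384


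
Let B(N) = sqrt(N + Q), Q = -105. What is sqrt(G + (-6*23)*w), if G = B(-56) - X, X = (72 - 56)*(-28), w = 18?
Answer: sqrt(-2036 + I*sqrt(161)) ≈ 0.1406 + 45.122*I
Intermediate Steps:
B(N) = sqrt(-105 + N) (B(N) = sqrt(N - 105) = sqrt(-105 + N))
X = -448 (X = 16*(-28) = -448)
G = 448 + I*sqrt(161) (G = sqrt(-105 - 56) - 1*(-448) = sqrt(-161) + 448 = I*sqrt(161) + 448 = 448 + I*sqrt(161) ≈ 448.0 + 12.689*I)
sqrt(G + (-6*23)*w) = sqrt((448 + I*sqrt(161)) - 6*23*18) = sqrt((448 + I*sqrt(161)) - 138*18) = sqrt((448 + I*sqrt(161)) - 2484) = sqrt(-2036 + I*sqrt(161))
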